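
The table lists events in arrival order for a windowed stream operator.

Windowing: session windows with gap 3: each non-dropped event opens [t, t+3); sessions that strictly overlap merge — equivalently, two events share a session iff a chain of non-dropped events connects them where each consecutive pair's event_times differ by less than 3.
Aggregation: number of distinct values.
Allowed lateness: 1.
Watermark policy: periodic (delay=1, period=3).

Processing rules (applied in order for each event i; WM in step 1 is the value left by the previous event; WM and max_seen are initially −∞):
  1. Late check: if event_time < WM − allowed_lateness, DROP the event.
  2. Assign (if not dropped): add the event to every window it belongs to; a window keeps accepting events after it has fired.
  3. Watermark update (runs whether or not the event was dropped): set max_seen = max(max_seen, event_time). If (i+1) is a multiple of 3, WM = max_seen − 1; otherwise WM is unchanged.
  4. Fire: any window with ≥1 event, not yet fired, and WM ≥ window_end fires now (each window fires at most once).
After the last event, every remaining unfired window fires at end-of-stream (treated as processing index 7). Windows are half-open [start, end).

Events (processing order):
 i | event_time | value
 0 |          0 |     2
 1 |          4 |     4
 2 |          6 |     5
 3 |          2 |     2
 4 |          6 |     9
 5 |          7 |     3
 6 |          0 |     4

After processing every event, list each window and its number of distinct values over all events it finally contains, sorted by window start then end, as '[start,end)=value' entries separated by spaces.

[0,3)=1 [4,10)=4

i=0 t=0 v=2: → [0,3); WM=−∞
i=1 t=4 v=4: → [4,7); WM=−∞
i=2 t=6 v=5: → [4,9); WM=5
i=3 t=2 v=2: DROP (t<5-1); WM=5
i=4 t=6 v=9: → [4,9); WM=5
i=5 t=7 v=3: → [4,10); WM=6
i=6 t=0 v=4: DROP (t<6-1); WM=6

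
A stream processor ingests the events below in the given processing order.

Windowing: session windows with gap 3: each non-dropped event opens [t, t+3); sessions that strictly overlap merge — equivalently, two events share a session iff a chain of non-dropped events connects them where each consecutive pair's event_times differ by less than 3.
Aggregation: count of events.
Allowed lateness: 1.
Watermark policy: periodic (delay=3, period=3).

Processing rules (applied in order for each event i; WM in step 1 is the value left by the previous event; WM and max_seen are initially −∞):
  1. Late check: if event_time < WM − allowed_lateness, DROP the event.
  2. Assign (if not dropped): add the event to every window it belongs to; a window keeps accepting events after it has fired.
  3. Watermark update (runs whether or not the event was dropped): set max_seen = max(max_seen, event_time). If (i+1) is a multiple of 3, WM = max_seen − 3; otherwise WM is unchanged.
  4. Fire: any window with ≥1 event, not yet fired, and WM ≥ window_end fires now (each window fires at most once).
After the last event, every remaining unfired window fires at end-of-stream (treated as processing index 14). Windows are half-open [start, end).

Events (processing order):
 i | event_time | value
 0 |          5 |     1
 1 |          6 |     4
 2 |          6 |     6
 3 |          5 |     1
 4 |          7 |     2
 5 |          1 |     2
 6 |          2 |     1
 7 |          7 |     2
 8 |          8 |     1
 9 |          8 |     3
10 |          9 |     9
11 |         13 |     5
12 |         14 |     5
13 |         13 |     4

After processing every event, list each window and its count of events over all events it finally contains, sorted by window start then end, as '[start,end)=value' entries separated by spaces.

[5,12)=9 [13,17)=3

i=0 t=5 v=1: → [5,8); WM=−∞
i=1 t=6 v=4: → [5,9); WM=−∞
i=2 t=6 v=6: → [5,9); WM=3
i=3 t=5 v=1: → [5,9); WM=3
i=4 t=7 v=2: → [5,10); WM=3
i=5 t=1 v=2: DROP (t<3-1); WM=4
i=6 t=2 v=1: DROP (t<4-1); WM=4
i=7 t=7 v=2: → [5,10); WM=4
i=8 t=8 v=1: → [5,11); WM=5
i=9 t=8 v=3: → [5,11); WM=5
i=10 t=9 v=9: → [5,12); WM=5
i=11 t=13 v=5: → [13,16); WM=10
i=12 t=14 v=5: → [13,17); WM=10
i=13 t=13 v=4: → [13,17); WM=10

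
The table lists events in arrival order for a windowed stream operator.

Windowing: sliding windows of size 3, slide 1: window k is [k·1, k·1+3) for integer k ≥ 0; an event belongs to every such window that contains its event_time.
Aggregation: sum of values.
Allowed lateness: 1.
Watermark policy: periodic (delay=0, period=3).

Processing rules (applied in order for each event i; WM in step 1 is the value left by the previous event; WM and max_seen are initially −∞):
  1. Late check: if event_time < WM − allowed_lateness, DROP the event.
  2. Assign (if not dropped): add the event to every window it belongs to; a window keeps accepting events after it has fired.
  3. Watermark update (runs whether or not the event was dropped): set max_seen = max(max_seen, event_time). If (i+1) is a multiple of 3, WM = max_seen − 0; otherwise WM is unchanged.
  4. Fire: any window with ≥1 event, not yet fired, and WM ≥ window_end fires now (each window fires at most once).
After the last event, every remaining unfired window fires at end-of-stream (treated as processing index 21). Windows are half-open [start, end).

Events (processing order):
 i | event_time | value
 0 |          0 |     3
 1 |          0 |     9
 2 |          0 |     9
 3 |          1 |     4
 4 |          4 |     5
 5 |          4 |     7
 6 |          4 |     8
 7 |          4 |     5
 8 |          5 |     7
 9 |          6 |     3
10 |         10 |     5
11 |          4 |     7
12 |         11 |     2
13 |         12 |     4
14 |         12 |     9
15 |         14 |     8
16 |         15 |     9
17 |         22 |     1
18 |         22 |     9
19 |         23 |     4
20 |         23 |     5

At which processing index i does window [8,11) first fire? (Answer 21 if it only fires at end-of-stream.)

i=0 t=0 v=3: → [0,3); WM=−∞
i=1 t=0 v=9: → [0,3); WM=−∞
i=2 t=0 v=9: → [0,3); WM=0
i=3 t=1 v=4: → [1,4),[0,3); WM=0
i=4 t=4 v=5: → [4,7),[3,6),[2,5); WM=0
i=5 t=4 v=7: → [4,7),[3,6),[2,5); WM=4; [0,3) fires=25 [1,4) fires=4
i=6 t=4 v=8: → [4,7),[3,6),[2,5); WM=4
i=7 t=4 v=5: → [4,7),[3,6),[2,5); WM=4
i=8 t=5 v=7: → [5,8),[4,7),[3,6); WM=5; [2,5) fires=25
i=9 t=6 v=3: → [6,9),[5,8),[4,7); WM=5
i=10 t=10 v=5: → [10,13),[9,12),[8,11); WM=5
i=11 t=4 v=7: → [4,7),[3,6),[2,5); WM=10; [3,6) fires=39 [4,7) fires=42 [5,8) fires=10 [6,9) fires=3
i=12 t=11 v=2: → [11,14),[10,13),[9,12); WM=10
i=13 t=12 v=4: → [12,15),[11,14),[10,13); WM=10
i=14 t=12 v=9: → [12,15),[11,14),[10,13); WM=12; [8,11) fires=5 [9,12) fires=7
i=15 t=14 v=8: → [14,17),[13,16),[12,15); WM=12
i=16 t=15 v=9: → [15,18),[14,17),[13,16); WM=12
i=17 t=22 v=1: → [22,25),[21,24),[20,23); WM=22; [10,13) fires=20 [11,14) fires=15 [12,15) fires=21 [13,16) fires=17 [14,17) fires=17 [15,18) fires=9
i=18 t=22 v=9: → [22,25),[21,24),[20,23); WM=22
i=19 t=23 v=4: → [23,26),[22,25),[21,24); WM=22
i=20 t=23 v=5: → [23,26),[22,25),[21,24); WM=23; [20,23) fires=10

14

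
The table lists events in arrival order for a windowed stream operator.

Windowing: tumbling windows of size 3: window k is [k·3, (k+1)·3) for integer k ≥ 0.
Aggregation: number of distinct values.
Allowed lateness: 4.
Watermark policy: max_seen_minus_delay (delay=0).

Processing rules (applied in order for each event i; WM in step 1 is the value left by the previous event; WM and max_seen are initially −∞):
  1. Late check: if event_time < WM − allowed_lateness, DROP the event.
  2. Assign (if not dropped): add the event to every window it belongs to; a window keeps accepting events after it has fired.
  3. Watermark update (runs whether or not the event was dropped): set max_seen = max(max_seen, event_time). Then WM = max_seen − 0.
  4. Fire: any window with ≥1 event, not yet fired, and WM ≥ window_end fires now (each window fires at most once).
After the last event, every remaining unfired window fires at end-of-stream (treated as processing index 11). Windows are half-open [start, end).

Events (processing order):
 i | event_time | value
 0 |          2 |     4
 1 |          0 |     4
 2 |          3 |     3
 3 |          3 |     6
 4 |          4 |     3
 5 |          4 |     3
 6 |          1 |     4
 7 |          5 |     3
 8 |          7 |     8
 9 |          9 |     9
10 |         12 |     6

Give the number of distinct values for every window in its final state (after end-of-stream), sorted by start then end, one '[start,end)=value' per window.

i=0 t=2 v=4: → [0,3); WM=2
i=1 t=0 v=4: → [0,3); WM=2
i=2 t=3 v=3: → [3,6); WM=3; [0,3) fires=1
i=3 t=3 v=6: → [3,6); WM=3
i=4 t=4 v=3: → [3,6); WM=4
i=5 t=4 v=3: → [3,6); WM=4
i=6 t=1 v=4: → [0,3); WM=4
i=7 t=5 v=3: → [3,6); WM=5
i=8 t=7 v=8: → [6,9); WM=7; [3,6) fires=2
i=9 t=9 v=9: → [9,12); WM=9; [6,9) fires=1
i=10 t=12 v=6: → [12,15); WM=12; [9,12) fires=1

[0,3)=1 [3,6)=2 [6,9)=1 [9,12)=1 [12,15)=1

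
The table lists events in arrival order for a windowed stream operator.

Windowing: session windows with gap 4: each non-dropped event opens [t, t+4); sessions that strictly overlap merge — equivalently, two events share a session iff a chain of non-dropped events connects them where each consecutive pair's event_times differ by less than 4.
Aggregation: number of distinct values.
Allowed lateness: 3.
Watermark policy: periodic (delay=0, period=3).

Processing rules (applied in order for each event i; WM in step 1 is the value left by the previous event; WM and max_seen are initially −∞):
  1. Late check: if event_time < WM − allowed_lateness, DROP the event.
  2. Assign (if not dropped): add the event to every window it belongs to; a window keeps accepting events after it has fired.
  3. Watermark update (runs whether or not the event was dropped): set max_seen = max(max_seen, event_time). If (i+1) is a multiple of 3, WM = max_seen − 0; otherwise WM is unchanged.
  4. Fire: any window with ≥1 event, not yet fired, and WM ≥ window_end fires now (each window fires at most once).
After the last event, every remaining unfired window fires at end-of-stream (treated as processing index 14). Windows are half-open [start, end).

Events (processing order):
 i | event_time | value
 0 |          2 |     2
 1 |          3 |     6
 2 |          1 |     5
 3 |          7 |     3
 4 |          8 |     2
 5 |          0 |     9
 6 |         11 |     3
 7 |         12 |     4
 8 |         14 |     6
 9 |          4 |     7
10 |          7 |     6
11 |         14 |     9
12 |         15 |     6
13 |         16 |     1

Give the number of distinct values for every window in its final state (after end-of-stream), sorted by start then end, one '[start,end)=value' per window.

[0,7)=4 [7,20)=6

i=0 t=2 v=2: → [2,6); WM=−∞
i=1 t=3 v=6: → [2,7); WM=−∞
i=2 t=1 v=5: → [1,7); WM=3
i=3 t=7 v=3: → [7,11); WM=3
i=4 t=8 v=2: → [7,12); WM=3
i=5 t=0 v=9: → [0,7); WM=8
i=6 t=11 v=3: → [7,15); WM=8
i=7 t=12 v=4: → [7,16); WM=8
i=8 t=14 v=6: → [7,18); WM=14
i=9 t=4 v=7: DROP (t<14-3); WM=14
i=10 t=7 v=6: DROP (t<14-3); WM=14
i=11 t=14 v=9: → [7,18); WM=14
i=12 t=15 v=6: → [7,19); WM=14
i=13 t=16 v=1: → [7,20); WM=14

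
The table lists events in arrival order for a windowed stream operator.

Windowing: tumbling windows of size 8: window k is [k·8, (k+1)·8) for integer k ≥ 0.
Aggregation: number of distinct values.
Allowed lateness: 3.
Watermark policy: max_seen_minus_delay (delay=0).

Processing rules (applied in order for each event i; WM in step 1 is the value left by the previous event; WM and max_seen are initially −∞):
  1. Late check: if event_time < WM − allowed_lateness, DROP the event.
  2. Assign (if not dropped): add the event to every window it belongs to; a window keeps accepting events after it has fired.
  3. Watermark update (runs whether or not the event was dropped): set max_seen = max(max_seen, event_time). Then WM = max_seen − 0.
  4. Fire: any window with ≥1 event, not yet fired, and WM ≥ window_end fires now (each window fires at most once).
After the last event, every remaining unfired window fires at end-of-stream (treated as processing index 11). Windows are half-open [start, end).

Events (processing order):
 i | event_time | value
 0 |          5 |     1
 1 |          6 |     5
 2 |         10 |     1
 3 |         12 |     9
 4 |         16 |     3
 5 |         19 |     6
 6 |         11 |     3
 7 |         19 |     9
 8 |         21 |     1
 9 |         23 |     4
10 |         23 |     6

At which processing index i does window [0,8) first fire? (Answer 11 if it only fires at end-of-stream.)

2

i=0 t=5 v=1: → [0,8); WM=5
i=1 t=6 v=5: → [0,8); WM=6
i=2 t=10 v=1: → [8,16); WM=10; [0,8) fires=2
i=3 t=12 v=9: → [8,16); WM=12
i=4 t=16 v=3: → [16,24); WM=16; [8,16) fires=2
i=5 t=19 v=6: → [16,24); WM=19
i=6 t=11 v=3: DROP (t<19-3); WM=19
i=7 t=19 v=9: → [16,24); WM=19
i=8 t=21 v=1: → [16,24); WM=21
i=9 t=23 v=4: → [16,24); WM=23
i=10 t=23 v=6: → [16,24); WM=23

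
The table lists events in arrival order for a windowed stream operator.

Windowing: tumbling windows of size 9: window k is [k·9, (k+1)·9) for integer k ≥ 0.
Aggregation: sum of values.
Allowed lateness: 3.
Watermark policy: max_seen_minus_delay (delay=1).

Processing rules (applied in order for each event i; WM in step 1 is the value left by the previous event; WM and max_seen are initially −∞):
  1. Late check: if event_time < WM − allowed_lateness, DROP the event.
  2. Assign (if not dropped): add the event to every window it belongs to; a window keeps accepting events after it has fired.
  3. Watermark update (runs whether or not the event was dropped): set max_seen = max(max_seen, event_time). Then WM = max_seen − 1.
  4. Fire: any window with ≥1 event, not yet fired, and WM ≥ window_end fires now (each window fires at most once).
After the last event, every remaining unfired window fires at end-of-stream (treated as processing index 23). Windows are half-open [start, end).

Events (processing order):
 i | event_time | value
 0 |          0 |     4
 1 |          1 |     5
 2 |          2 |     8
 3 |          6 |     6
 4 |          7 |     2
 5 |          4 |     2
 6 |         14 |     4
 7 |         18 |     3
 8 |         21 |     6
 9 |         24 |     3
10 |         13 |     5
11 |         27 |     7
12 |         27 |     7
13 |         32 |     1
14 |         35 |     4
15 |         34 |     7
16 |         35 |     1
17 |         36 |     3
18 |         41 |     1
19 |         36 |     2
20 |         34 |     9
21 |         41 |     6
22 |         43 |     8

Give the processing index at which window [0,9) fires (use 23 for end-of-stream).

6

i=0 t=0 v=4: → [0,9); WM=-1
i=1 t=1 v=5: → [0,9); WM=0
i=2 t=2 v=8: → [0,9); WM=1
i=3 t=6 v=6: → [0,9); WM=5
i=4 t=7 v=2: → [0,9); WM=6
i=5 t=4 v=2: → [0,9); WM=6
i=6 t=14 v=4: → [9,18); WM=13; [0,9) fires=27
i=7 t=18 v=3: → [18,27); WM=17
i=8 t=21 v=6: → [18,27); WM=20; [9,18) fires=4
i=9 t=24 v=3: → [18,27); WM=23
i=10 t=13 v=5: DROP (t<23-3); WM=23
i=11 t=27 v=7: → [27,36); WM=26
i=12 t=27 v=7: → [27,36); WM=26
i=13 t=32 v=1: → [27,36); WM=31; [18,27) fires=12
i=14 t=35 v=4: → [27,36); WM=34
i=15 t=34 v=7: → [27,36); WM=34
i=16 t=35 v=1: → [27,36); WM=34
i=17 t=36 v=3: → [36,45); WM=35
i=18 t=41 v=1: → [36,45); WM=40; [27,36) fires=27
i=19 t=36 v=2: DROP (t<40-3); WM=40
i=20 t=34 v=9: DROP (t<40-3); WM=40
i=21 t=41 v=6: → [36,45); WM=40
i=22 t=43 v=8: → [36,45); WM=42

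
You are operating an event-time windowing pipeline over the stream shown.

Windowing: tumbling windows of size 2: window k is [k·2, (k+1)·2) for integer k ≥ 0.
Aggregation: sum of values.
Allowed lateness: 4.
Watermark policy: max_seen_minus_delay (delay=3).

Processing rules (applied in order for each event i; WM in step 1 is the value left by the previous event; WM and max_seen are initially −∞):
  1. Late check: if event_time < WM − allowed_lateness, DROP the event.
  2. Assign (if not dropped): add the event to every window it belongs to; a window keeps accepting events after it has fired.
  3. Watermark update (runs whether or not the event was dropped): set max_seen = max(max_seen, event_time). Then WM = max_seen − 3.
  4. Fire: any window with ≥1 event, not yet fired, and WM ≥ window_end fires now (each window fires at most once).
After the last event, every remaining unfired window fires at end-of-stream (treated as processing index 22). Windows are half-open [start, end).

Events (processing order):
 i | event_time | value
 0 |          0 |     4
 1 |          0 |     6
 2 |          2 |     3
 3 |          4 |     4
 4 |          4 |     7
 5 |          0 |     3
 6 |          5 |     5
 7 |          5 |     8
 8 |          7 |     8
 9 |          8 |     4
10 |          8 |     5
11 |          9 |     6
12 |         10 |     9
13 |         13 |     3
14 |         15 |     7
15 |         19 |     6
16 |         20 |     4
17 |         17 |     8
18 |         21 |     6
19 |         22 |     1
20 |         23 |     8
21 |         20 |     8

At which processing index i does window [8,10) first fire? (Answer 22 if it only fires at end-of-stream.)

13

i=0 t=0 v=4: → [0,2); WM=-3
i=1 t=0 v=6: → [0,2); WM=-3
i=2 t=2 v=3: → [2,4); WM=-1
i=3 t=4 v=4: → [4,6); WM=1
i=4 t=4 v=7: → [4,6); WM=1
i=5 t=0 v=3: → [0,2); WM=1
i=6 t=5 v=5: → [4,6); WM=2; [0,2) fires=13
i=7 t=5 v=8: → [4,6); WM=2
i=8 t=7 v=8: → [6,8); WM=4; [2,4) fires=3
i=9 t=8 v=4: → [8,10); WM=5
i=10 t=8 v=5: → [8,10); WM=5
i=11 t=9 v=6: → [8,10); WM=6; [4,6) fires=24
i=12 t=10 v=9: → [10,12); WM=7
i=13 t=13 v=3: → [12,14); WM=10; [6,8) fires=8 [8,10) fires=15
i=14 t=15 v=7: → [14,16); WM=12; [10,12) fires=9
i=15 t=19 v=6: → [18,20); WM=16; [12,14) fires=3 [14,16) fires=7
i=16 t=20 v=4: → [20,22); WM=17
i=17 t=17 v=8: → [16,18); WM=17
i=18 t=21 v=6: → [20,22); WM=18; [16,18) fires=8
i=19 t=22 v=1: → [22,24); WM=19
i=20 t=23 v=8: → [22,24); WM=20; [18,20) fires=6
i=21 t=20 v=8: → [20,22); WM=20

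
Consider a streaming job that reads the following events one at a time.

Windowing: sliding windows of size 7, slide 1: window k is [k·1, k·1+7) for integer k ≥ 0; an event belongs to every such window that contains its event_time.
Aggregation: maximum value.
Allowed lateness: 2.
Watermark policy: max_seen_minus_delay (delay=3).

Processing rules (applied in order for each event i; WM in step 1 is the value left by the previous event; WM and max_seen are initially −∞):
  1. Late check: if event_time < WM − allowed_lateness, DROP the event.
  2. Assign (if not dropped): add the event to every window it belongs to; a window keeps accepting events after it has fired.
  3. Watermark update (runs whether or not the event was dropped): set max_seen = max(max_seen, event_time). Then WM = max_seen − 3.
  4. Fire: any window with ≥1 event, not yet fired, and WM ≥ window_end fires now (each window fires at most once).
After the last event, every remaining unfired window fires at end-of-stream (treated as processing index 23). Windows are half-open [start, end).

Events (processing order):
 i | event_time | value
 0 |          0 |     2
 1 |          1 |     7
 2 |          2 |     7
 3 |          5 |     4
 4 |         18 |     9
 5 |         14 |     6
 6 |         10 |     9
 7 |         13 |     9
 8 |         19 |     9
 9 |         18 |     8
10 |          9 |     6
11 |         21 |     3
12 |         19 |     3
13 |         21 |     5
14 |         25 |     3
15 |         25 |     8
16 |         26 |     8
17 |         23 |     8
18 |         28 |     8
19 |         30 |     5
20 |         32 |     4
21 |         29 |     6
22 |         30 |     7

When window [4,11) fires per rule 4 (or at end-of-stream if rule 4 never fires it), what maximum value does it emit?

i=0 t=0 v=2: → [0,7); WM=-3
i=1 t=1 v=7: → [1,8),[0,7); WM=-2
i=2 t=2 v=7: → [2,9),[1,8),[0,7); WM=-1
i=3 t=5 v=4: → [5,12),[4,11),[3,10),[2,9),[1,8),[0,7); WM=2
i=4 t=18 v=9: → [18,25),[17,24),[16,23),[15,22),[14,21),[13,20),[12,19); WM=15; [0,7) fires=7 [1,8) fires=7 [2,9) fires=7 [3,10) fires=4 [4,11) fires=4 [5,12) fires=4
i=5 t=14 v=6: → [14,21),[13,20),[12,19),[11,18),[10,17),[9,16),[8,15); WM=15; [8,15) fires=6
i=6 t=10 v=9: DROP (t<15-2); WM=15
i=7 t=13 v=9: → [13,20),[12,19),[11,18),[10,17),[9,16),[8,15),[7,14); WM=15; [7,14) fires=9
i=8 t=19 v=9: → [19,26),[18,25),[17,24),[16,23),[15,22),[14,21),[13,20); WM=16; [9,16) fires=9
i=9 t=18 v=8: → [18,25),[17,24),[16,23),[15,22),[14,21),[13,20),[12,19); WM=16
i=10 t=9 v=6: DROP (t<16-2); WM=16
i=11 t=21 v=3: → [21,28),[20,27),[19,26),[18,25),[17,24),[16,23),[15,22); WM=18; [10,17) fires=9 [11,18) fires=9
i=12 t=19 v=3: → [19,26),[18,25),[17,24),[16,23),[15,22),[14,21),[13,20); WM=18
i=13 t=21 v=5: → [21,28),[20,27),[19,26),[18,25),[17,24),[16,23),[15,22); WM=18
i=14 t=25 v=3: → [25,32),[24,31),[23,30),[22,29),[21,28),[20,27),[19,26); WM=22; [12,19) fires=9 [13,20) fires=9 [14,21) fires=9 [15,22) fires=9
i=15 t=25 v=8: → [25,32),[24,31),[23,30),[22,29),[21,28),[20,27),[19,26); WM=22
i=16 t=26 v=8: → [26,33),[25,32),[24,31),[23,30),[22,29),[21,28),[20,27); WM=23; [16,23) fires=9
i=17 t=23 v=8: → [23,30),[22,29),[21,28),[20,27),[19,26),[18,25),[17,24); WM=23
i=18 t=28 v=8: → [28,35),[27,34),[26,33),[25,32),[24,31),[23,30),[22,29); WM=25; [17,24) fires=9 [18,25) fires=9
i=19 t=30 v=5: → [30,37),[29,36),[28,35),[27,34),[26,33),[25,32),[24,31); WM=27; [19,26) fires=9 [20,27) fires=8
i=20 t=32 v=4: → [32,39),[31,38),[30,37),[29,36),[28,35),[27,34),[26,33); WM=29; [21,28) fires=8 [22,29) fires=8
i=21 t=29 v=6: → [29,36),[28,35),[27,34),[26,33),[25,32),[24,31),[23,30); WM=29
i=22 t=30 v=7: → [30,37),[29,36),[28,35),[27,34),[26,33),[25,32),[24,31); WM=29

4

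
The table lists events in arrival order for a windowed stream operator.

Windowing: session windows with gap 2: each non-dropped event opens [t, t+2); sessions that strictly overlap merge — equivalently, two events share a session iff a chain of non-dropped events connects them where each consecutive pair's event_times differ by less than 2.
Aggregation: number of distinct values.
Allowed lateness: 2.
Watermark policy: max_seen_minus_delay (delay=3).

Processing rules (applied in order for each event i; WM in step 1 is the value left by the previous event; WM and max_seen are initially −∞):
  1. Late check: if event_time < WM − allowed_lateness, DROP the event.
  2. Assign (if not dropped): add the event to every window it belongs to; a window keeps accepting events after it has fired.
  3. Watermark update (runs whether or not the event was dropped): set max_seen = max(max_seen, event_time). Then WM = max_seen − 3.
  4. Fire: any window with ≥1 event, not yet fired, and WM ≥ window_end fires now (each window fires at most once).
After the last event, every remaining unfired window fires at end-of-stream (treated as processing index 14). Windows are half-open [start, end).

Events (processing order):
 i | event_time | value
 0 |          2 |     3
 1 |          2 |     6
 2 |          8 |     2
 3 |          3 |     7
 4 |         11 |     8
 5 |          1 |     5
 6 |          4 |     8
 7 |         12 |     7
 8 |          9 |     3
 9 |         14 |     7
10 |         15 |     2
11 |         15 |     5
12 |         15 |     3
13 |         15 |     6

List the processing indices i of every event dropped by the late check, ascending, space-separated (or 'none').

i=0 t=2 v=3: → [2,4); WM=-1
i=1 t=2 v=6: → [2,4); WM=-1
i=2 t=8 v=2: → [8,10); WM=5
i=3 t=3 v=7: → [2,5); WM=5
i=4 t=11 v=8: → [11,13); WM=8
i=5 t=1 v=5: DROP (t<8-2); WM=8
i=6 t=4 v=8: DROP (t<8-2); WM=8
i=7 t=12 v=7: → [11,14); WM=9
i=8 t=9 v=3: → [8,11); WM=9
i=9 t=14 v=7: → [14,16); WM=11
i=10 t=15 v=2: → [14,17); WM=12
i=11 t=15 v=5: → [14,17); WM=12
i=12 t=15 v=3: → [14,17); WM=12
i=13 t=15 v=6: → [14,17); WM=12

5 6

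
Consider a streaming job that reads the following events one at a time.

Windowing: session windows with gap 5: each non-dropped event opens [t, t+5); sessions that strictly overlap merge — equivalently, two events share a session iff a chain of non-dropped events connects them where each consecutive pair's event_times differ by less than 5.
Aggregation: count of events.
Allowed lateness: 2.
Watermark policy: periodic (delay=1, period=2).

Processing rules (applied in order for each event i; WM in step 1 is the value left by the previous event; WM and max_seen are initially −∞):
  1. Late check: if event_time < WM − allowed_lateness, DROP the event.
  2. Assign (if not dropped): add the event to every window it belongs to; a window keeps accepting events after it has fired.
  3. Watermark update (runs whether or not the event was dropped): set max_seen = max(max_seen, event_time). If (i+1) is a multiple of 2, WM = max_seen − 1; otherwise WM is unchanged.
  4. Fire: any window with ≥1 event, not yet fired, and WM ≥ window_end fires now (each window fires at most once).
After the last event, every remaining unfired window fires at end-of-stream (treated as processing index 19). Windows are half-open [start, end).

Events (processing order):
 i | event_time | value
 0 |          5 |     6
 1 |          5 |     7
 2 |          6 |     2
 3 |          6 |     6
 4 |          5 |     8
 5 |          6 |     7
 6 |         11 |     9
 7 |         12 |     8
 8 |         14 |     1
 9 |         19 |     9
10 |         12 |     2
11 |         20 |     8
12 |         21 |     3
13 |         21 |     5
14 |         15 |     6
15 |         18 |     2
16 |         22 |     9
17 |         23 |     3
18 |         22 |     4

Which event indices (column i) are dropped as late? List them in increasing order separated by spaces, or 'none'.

10 14

i=0 t=5 v=6: → [5,10); WM=−∞
i=1 t=5 v=7: → [5,10); WM=4
i=2 t=6 v=2: → [5,11); WM=4
i=3 t=6 v=6: → [5,11); WM=5
i=4 t=5 v=8: → [5,11); WM=5
i=5 t=6 v=7: → [5,11); WM=5
i=6 t=11 v=9: → [11,16); WM=5
i=7 t=12 v=8: → [11,17); WM=11
i=8 t=14 v=1: → [11,19); WM=11
i=9 t=19 v=9: → [19,24); WM=18
i=10 t=12 v=2: DROP (t<18-2); WM=18
i=11 t=20 v=8: → [19,25); WM=19
i=12 t=21 v=3: → [19,26); WM=19
i=13 t=21 v=5: → [19,26); WM=20
i=14 t=15 v=6: DROP (t<20-2); WM=20
i=15 t=18 v=2: → [11,26); WM=20
i=16 t=22 v=9: → [11,27); WM=20
i=17 t=23 v=3: → [11,28); WM=22
i=18 t=22 v=4: → [11,28); WM=22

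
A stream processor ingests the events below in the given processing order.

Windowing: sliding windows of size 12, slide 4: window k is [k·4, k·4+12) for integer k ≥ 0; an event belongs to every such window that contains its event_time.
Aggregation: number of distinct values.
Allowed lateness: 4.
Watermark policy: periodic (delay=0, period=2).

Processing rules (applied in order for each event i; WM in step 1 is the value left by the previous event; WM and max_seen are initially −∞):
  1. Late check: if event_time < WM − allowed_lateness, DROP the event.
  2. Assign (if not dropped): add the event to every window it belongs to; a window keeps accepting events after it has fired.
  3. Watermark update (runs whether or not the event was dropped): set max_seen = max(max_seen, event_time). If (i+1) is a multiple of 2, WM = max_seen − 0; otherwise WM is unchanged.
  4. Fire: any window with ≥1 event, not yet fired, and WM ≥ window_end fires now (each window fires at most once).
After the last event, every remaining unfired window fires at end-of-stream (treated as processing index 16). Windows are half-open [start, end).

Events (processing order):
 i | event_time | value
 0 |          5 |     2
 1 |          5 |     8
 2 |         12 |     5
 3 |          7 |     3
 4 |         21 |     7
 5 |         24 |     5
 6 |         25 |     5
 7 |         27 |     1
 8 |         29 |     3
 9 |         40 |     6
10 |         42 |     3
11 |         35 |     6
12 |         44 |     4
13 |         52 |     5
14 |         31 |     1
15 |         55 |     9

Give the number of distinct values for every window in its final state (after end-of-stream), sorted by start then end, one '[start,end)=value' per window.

[0,12)=3 [4,16)=4 [8,20)=1 [12,24)=2 [16,28)=3 [20,32)=4 [24,36)=3 [28,40)=1 [32,44)=2 [36,48)=3 [40,52)=3 [44,56)=3 [48,60)=2 [52,64)=2

i=0 t=5 v=2: → [4,16),[0,12); WM=−∞
i=1 t=5 v=8: → [4,16),[0,12); WM=5
i=2 t=12 v=5: → [12,24),[8,20),[4,16); WM=5
i=3 t=7 v=3: → [4,16),[0,12); WM=12; [0,12) fires=3
i=4 t=21 v=7: → [20,32),[16,28),[12,24); WM=12
i=5 t=24 v=5: → [24,36),[20,32),[16,28); WM=24; [4,16) fires=4 [8,20) fires=1 [12,24) fires=2
i=6 t=25 v=5: → [24,36),[20,32),[16,28); WM=24
i=7 t=27 v=1: → [24,36),[20,32),[16,28); WM=27
i=8 t=29 v=3: → [28,40),[24,36),[20,32); WM=27
i=9 t=40 v=6: → [40,52),[36,48),[32,44); WM=40; [16,28) fires=3 [20,32) fires=4 [24,36) fires=3 [28,40) fires=1
i=10 t=42 v=3: → [40,52),[36,48),[32,44); WM=40
i=11 t=35 v=6: DROP (t<40-4); WM=42
i=12 t=44 v=4: → [44,56),[40,52),[36,48); WM=42
i=13 t=52 v=5: → [52,64),[48,60),[44,56); WM=52; [32,44) fires=2 [36,48) fires=3 [40,52) fires=3
i=14 t=31 v=1: DROP (t<52-4); WM=52
i=15 t=55 v=9: → [52,64),[48,60),[44,56); WM=55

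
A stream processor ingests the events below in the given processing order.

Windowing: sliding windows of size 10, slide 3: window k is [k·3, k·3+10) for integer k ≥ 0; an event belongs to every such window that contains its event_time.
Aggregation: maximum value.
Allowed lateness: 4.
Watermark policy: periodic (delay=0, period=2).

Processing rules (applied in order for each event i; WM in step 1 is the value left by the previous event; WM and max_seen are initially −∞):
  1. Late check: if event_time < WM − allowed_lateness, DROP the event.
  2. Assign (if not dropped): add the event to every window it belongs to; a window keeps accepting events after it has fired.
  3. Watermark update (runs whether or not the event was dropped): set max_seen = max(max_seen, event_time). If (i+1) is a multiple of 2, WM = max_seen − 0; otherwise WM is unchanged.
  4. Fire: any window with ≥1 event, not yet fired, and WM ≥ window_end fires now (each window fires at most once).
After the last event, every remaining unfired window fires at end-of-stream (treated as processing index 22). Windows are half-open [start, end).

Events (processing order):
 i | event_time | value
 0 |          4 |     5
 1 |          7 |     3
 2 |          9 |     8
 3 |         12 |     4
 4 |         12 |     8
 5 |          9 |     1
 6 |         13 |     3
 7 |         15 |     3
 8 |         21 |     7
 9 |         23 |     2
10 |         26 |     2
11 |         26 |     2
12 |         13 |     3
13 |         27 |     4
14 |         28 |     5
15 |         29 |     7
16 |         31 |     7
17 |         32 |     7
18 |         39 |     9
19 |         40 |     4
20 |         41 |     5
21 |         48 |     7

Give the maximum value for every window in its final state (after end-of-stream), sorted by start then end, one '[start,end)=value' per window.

i=0 t=4 v=5: → [3,13),[0,10); WM=−∞
i=1 t=7 v=3: → [6,16),[3,13),[0,10); WM=7
i=2 t=9 v=8: → [9,19),[6,16),[3,13),[0,10); WM=7
i=3 t=12 v=4: → [12,22),[9,19),[6,16),[3,13); WM=12; [0,10) fires=8
i=4 t=12 v=8: → [12,22),[9,19),[6,16),[3,13); WM=12
i=5 t=9 v=1: → [9,19),[6,16),[3,13),[0,10); WM=12
i=6 t=13 v=3: → [12,22),[9,19),[6,16); WM=12
i=7 t=15 v=3: → [15,25),[12,22),[9,19),[6,16); WM=15; [3,13) fires=8
i=8 t=21 v=7: → [21,31),[18,28),[15,25),[12,22); WM=15
i=9 t=23 v=2: → [21,31),[18,28),[15,25); WM=23; [6,16) fires=8 [9,19) fires=8 [12,22) fires=8
i=10 t=26 v=2: → [24,34),[21,31),[18,28); WM=23
i=11 t=26 v=2: → [24,34),[21,31),[18,28); WM=26; [15,25) fires=7
i=12 t=13 v=3: DROP (t<26-4); WM=26
i=13 t=27 v=4: → [27,37),[24,34),[21,31),[18,28); WM=27
i=14 t=28 v=5: → [27,37),[24,34),[21,31); WM=27
i=15 t=29 v=7: → [27,37),[24,34),[21,31); WM=29; [18,28) fires=7
i=16 t=31 v=7: → [30,40),[27,37),[24,34); WM=29
i=17 t=32 v=7: → [30,40),[27,37),[24,34); WM=32; [21,31) fires=7
i=18 t=39 v=9: → [39,49),[36,46),[33,43),[30,40); WM=32
i=19 t=40 v=4: → [39,49),[36,46),[33,43); WM=40; [24,34) fires=7 [27,37) fires=7 [30,40) fires=9
i=20 t=41 v=5: → [39,49),[36,46),[33,43); WM=40
i=21 t=48 v=7: → [48,58),[45,55),[42,52),[39,49); WM=48; [33,43) fires=9 [36,46) fires=9

[0,10)=8 [3,13)=8 [6,16)=8 [9,19)=8 [12,22)=8 [15,25)=7 [18,28)=7 [21,31)=7 [24,34)=7 [27,37)=7 [30,40)=9 [33,43)=9 [36,46)=9 [39,49)=9 [42,52)=7 [45,55)=7 [48,58)=7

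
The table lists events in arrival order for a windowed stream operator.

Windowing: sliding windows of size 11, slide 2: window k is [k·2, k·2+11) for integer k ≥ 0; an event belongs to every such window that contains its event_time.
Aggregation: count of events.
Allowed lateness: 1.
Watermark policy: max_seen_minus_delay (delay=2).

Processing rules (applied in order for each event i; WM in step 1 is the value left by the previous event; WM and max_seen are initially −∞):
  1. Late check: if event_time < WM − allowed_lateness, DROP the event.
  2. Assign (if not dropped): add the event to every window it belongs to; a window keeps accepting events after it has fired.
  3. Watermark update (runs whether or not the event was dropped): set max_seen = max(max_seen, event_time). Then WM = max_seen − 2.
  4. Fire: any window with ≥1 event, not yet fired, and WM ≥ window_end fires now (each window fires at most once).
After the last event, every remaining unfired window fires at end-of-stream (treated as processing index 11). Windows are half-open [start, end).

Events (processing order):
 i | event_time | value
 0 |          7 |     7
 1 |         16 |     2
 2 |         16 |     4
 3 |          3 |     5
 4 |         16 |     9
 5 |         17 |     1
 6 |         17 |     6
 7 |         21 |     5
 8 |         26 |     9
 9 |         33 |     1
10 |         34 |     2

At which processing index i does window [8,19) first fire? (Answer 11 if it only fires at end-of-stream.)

7

i=0 t=7 v=7: → [6,17),[4,15),[2,13),[0,11); WM=5
i=1 t=16 v=2: → [16,27),[14,25),[12,23),[10,21),[8,19),[6,17); WM=14; [0,11) fires=1 [2,13) fires=1
i=2 t=16 v=4: → [16,27),[14,25),[12,23),[10,21),[8,19),[6,17); WM=14
i=3 t=3 v=5: DROP (t<14-1); WM=14
i=4 t=16 v=9: → [16,27),[14,25),[12,23),[10,21),[8,19),[6,17); WM=14
i=5 t=17 v=1: → [16,27),[14,25),[12,23),[10,21),[8,19); WM=15; [4,15) fires=1
i=6 t=17 v=6: → [16,27),[14,25),[12,23),[10,21),[8,19); WM=15
i=7 t=21 v=5: → [20,31),[18,29),[16,27),[14,25),[12,23); WM=19; [6,17) fires=4 [8,19) fires=5
i=8 t=26 v=9: → [26,37),[24,35),[22,33),[20,31),[18,29),[16,27); WM=24; [10,21) fires=5 [12,23) fires=6
i=9 t=33 v=1: → [32,43),[30,41),[28,39),[26,37),[24,35); WM=31; [14,25) fires=6 [16,27) fires=7 [18,29) fires=2 [20,31) fires=2
i=10 t=34 v=2: → [34,45),[32,43),[30,41),[28,39),[26,37),[24,35); WM=32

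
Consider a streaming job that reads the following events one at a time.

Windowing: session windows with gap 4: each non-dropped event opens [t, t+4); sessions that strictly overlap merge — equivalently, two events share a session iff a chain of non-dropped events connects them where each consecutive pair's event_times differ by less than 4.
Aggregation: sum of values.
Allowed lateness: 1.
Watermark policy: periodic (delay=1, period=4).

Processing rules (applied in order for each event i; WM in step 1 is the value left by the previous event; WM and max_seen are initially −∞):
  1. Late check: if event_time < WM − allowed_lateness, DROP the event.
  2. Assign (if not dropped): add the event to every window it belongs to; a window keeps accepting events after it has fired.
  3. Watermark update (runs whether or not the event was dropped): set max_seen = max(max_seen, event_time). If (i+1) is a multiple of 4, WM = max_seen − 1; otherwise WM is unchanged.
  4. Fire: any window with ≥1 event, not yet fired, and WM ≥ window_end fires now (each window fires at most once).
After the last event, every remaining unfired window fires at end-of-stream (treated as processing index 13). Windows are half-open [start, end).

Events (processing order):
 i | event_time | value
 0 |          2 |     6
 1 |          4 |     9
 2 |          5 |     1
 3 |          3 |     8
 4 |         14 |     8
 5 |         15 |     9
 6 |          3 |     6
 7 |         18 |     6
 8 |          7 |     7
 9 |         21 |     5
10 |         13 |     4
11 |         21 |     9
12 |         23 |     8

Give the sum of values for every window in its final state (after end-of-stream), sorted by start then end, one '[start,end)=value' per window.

i=0 t=2 v=6: → [2,6); WM=−∞
i=1 t=4 v=9: → [2,8); WM=−∞
i=2 t=5 v=1: → [2,9); WM=−∞
i=3 t=3 v=8: → [2,9); WM=4
i=4 t=14 v=8: → [14,18); WM=4
i=5 t=15 v=9: → [14,19); WM=4
i=6 t=3 v=6: → [2,9); WM=4
i=7 t=18 v=6: → [14,22); WM=17
i=8 t=7 v=7: DROP (t<17-1); WM=17
i=9 t=21 v=5: → [14,25); WM=17
i=10 t=13 v=4: DROP (t<17-1); WM=17
i=11 t=21 v=9: → [14,25); WM=20
i=12 t=23 v=8: → [14,27); WM=20

[2,9)=30 [14,27)=45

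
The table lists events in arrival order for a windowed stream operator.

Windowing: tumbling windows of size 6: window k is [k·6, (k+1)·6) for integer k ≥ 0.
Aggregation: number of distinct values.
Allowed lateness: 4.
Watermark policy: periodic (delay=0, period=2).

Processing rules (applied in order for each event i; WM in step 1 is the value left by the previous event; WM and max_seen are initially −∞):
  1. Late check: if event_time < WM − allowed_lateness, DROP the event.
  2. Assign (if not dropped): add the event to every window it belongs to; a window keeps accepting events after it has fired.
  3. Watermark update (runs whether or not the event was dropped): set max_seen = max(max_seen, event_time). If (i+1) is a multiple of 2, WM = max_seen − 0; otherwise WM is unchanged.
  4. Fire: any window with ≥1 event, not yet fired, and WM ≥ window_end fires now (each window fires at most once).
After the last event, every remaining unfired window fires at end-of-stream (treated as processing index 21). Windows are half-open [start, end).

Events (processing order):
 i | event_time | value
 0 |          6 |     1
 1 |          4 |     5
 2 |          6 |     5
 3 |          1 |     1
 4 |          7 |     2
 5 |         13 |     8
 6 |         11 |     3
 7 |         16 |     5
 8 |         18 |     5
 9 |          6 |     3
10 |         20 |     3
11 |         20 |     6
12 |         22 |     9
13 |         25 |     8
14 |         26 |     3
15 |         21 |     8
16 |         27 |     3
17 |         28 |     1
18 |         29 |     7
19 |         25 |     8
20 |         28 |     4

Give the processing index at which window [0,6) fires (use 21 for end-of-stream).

i=0 t=6 v=1: → [6,12); WM=−∞
i=1 t=4 v=5: → [0,6); WM=6; [0,6) fires=1
i=2 t=6 v=5: → [6,12); WM=6
i=3 t=1 v=1: DROP (t<6-4); WM=6
i=4 t=7 v=2: → [6,12); WM=6
i=5 t=13 v=8: → [12,18); WM=13; [6,12) fires=3
i=6 t=11 v=3: → [6,12); WM=13
i=7 t=16 v=5: → [12,18); WM=16
i=8 t=18 v=5: → [18,24); WM=16
i=9 t=6 v=3: DROP (t<16-4); WM=18; [12,18) fires=2
i=10 t=20 v=3: → [18,24); WM=18
i=11 t=20 v=6: → [18,24); WM=20
i=12 t=22 v=9: → [18,24); WM=20
i=13 t=25 v=8: → [24,30); WM=25; [18,24) fires=4
i=14 t=26 v=3: → [24,30); WM=25
i=15 t=21 v=8: → [18,24); WM=26
i=16 t=27 v=3: → [24,30); WM=26
i=17 t=28 v=1: → [24,30); WM=28
i=18 t=29 v=7: → [24,30); WM=28
i=19 t=25 v=8: → [24,30); WM=29
i=20 t=28 v=4: → [24,30); WM=29

1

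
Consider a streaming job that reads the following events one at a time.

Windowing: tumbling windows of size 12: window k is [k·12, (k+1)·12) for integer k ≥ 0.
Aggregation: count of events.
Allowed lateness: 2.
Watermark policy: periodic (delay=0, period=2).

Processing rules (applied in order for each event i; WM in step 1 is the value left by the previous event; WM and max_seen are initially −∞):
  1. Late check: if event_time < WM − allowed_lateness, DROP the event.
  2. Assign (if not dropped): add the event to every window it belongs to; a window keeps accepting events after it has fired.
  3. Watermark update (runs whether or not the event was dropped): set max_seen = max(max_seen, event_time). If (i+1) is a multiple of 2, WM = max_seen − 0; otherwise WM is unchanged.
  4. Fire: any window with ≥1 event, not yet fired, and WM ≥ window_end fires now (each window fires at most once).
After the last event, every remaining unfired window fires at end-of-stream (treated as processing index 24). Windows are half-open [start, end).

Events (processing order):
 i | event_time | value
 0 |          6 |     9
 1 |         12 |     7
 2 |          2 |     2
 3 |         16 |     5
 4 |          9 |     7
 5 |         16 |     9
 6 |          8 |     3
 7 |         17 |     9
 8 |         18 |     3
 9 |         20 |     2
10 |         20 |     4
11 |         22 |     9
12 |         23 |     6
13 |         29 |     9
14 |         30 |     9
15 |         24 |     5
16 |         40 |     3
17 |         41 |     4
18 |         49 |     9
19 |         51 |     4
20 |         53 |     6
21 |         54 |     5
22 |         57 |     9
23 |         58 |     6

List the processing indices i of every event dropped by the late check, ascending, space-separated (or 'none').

i=0 t=6 v=9: → [0,12); WM=−∞
i=1 t=12 v=7: → [12,24); WM=12; [0,12) fires=1
i=2 t=2 v=2: DROP (t<12-2); WM=12
i=3 t=16 v=5: → [12,24); WM=16
i=4 t=9 v=7: DROP (t<16-2); WM=16
i=5 t=16 v=9: → [12,24); WM=16
i=6 t=8 v=3: DROP (t<16-2); WM=16
i=7 t=17 v=9: → [12,24); WM=17
i=8 t=18 v=3: → [12,24); WM=17
i=9 t=20 v=2: → [12,24); WM=20
i=10 t=20 v=4: → [12,24); WM=20
i=11 t=22 v=9: → [12,24); WM=22
i=12 t=23 v=6: → [12,24); WM=22
i=13 t=29 v=9: → [24,36); WM=29; [12,24) fires=9
i=14 t=30 v=9: → [24,36); WM=29
i=15 t=24 v=5: DROP (t<29-2); WM=30
i=16 t=40 v=3: → [36,48); WM=30
i=17 t=41 v=4: → [36,48); WM=41; [24,36) fires=2
i=18 t=49 v=9: → [48,60); WM=41
i=19 t=51 v=4: → [48,60); WM=51; [36,48) fires=2
i=20 t=53 v=6: → [48,60); WM=51
i=21 t=54 v=5: → [48,60); WM=54
i=22 t=57 v=9: → [48,60); WM=54
i=23 t=58 v=6: → [48,60); WM=58

2 4 6 15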